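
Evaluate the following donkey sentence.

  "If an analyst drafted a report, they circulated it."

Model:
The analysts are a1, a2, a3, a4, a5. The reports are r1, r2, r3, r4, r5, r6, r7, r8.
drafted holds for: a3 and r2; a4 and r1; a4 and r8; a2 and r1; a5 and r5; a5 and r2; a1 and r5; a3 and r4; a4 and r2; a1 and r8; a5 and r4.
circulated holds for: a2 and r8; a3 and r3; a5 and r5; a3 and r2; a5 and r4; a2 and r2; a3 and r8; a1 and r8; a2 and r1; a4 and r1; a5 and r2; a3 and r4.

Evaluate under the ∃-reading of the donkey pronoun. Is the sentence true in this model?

True

"it" takes "a report" as antecedent — a donkey pronoun bound across the clause boundary.
Weak reading: every analyst a with some drafted-report has at least one drafted-report r such that circulated(a,r).
Per analyst: a1:✓  a2:✓  a3:✓  a4:✓  a5:✓
Every analyst in the restrictor has a witness.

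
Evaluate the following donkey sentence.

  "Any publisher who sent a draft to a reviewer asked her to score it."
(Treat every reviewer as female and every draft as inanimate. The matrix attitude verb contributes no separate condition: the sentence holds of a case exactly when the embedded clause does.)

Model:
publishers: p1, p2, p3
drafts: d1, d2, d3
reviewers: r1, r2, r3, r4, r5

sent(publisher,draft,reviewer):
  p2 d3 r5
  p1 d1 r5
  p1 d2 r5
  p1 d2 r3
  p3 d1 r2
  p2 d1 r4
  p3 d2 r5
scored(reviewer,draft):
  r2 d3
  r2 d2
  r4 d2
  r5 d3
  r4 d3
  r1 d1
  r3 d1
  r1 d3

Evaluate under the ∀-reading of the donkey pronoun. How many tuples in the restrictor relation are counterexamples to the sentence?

6

"her" takes "a reviewer" as antecedent and "it" takes "a draft"; both are donkey pronouns co-varying with the restrictor.
Strong reading: for every (p,d,r) with sent(p,d,r), scored(r,d).
Restrictor triples: (p1,d1,r5)→scored(r5,d1) ✗  (p1,d2,r3)→scored(r3,d2) ✗  (p1,d2,r5)→scored(r5,d2) ✗  (p2,d1,r4)→scored(r4,d1) ✗  (p2,d3,r5)→scored(r5,d3) ✓  (p3,d1,r2)→scored(r2,d1) ✗  (p3,d2,r5)→scored(r5,d2) ✗
Counterexamples (restrictor triples failing the scope): 6.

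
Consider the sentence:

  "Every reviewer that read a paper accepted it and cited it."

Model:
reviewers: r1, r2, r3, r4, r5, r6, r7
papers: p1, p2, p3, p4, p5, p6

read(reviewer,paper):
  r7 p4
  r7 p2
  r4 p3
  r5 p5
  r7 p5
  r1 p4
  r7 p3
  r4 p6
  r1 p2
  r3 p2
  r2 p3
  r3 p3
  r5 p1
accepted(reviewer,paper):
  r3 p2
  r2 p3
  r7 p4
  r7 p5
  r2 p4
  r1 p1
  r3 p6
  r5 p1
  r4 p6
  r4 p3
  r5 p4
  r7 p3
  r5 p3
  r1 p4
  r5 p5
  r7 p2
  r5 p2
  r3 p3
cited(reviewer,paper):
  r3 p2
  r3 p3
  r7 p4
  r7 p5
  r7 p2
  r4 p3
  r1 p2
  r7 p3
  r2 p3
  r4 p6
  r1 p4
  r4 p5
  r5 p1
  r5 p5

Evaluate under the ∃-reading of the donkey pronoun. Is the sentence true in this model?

True

"it" takes "a paper" as antecedent — a donkey pronoun bound across the clause boundary.
Weak reading: every reviewer r with some read-paper has at least one read-paper p such that accepted(r,p) ∧ cited(r,p).
Per reviewer: r1:✓  r2:✓  r3:✓  r4:✓  r5:✓  r7:✓
Every reviewer in the restrictor has a witness.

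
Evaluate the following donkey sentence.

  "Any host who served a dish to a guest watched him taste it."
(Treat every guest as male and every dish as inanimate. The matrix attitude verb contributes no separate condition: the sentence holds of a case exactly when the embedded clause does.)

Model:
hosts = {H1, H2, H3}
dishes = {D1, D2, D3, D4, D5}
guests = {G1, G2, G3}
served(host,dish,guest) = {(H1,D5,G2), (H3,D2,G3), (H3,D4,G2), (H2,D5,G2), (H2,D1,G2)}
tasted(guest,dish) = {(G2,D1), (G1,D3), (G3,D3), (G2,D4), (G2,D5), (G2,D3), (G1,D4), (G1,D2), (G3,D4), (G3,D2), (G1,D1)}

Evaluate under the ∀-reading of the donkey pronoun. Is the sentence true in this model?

True

"him" takes "a guest" as antecedent and "it" takes "a dish"; both are donkey pronouns co-varying with the restrictor.
Strong reading: for every (h,d,g) with served(h,d,g), tasted(g,d).
Restrictor triples: (H1,D5,G2)→tasted(G2,D5) ✓  (H2,D1,G2)→tasted(G2,D1) ✓  (H2,D5,G2)→tasted(G2,D5) ✓  (H3,D2,G3)→tasted(G3,D2) ✓  (H3,D4,G2)→tasted(G2,D4) ✓
Every restrictor triple satisfies the scope.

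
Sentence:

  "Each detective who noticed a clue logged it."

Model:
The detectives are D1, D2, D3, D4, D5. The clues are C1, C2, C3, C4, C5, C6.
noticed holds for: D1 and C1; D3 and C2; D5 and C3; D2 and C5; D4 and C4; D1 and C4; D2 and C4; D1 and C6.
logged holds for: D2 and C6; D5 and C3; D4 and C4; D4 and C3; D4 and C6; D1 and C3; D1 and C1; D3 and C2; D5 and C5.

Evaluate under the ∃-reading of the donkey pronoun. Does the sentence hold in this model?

"it" takes "a clue" as antecedent — a donkey pronoun bound across the clause boundary.
Weak reading: every detective d with some noticed-clue has at least one noticed-clue c such that logged(d,c).
Per detective: D1:✓  D2:✗  D3:✓  D4:✓  D5:✓
D2 has no witness among its noticed-clues.

False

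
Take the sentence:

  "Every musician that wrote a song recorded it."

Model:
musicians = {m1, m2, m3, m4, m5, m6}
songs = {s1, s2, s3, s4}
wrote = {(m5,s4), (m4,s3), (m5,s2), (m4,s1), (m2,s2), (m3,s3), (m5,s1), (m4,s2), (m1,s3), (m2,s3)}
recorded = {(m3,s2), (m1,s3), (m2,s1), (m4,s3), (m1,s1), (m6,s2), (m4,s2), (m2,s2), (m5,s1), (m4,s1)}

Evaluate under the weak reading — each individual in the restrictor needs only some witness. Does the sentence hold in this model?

False

"it" takes "a song" as antecedent — a donkey pronoun bound across the clause boundary.
Weak reading: every musician m with some wrote-song has at least one wrote-song s such that recorded(m,s).
Per musician: m1:✓  m2:✓  m3:✗  m4:✓  m5:✓
m3 has no witness among its wrote-songs.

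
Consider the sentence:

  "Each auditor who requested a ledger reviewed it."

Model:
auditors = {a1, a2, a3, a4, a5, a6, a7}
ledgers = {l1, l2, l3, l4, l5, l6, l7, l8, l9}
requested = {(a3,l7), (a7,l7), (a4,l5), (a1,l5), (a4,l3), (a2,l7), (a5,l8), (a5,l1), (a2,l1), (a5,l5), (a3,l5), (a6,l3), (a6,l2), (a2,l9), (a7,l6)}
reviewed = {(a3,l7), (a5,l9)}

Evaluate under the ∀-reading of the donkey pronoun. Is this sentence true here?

"it" takes "a ledger" as antecedent — a donkey pronoun bound across the clause boundary.
Strong reading: for every (a,l) with requested(a,l), reviewed(a,l).
Restrictor pairs: (a1,l5) ✗  (a2,l1) ✗  (a2,l7) ✗  (a2,l9) ✗  (a3,l5) ✗  (a3,l7) ✓  (a4,l3) ✗  (a4,l5) ✗  (a5,l1) ✗  (a5,l5) ✗  (a5,l8) ✗  (a6,l2) ✗  (a6,l3) ✗  (a7,l6) ✗  (a7,l7) ✗
Counterexample: (a1,l5) is in requested but fails the scope.

False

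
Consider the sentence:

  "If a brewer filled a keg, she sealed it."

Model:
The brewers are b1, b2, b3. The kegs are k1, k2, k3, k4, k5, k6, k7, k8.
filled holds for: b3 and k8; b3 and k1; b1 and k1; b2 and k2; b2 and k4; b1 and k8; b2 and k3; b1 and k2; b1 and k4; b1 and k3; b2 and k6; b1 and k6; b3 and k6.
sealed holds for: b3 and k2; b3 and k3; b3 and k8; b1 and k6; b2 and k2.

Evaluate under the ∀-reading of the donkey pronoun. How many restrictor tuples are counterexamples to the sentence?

10

"it" takes "a keg" as antecedent — a donkey pronoun bound across the clause boundary.
Strong reading: for every (b,k) with filled(b,k), sealed(b,k).
Restrictor pairs: (b1,k1) ✗  (b1,k2) ✗  (b1,k3) ✗  (b1,k4) ✗  (b1,k6) ✓  (b1,k8) ✗  (b2,k2) ✓  (b2,k3) ✗  (b2,k4) ✗  (b2,k6) ✗  (b3,k1) ✗  (b3,k6) ✗  (b3,k8) ✓
Counterexamples (restrictor pairs failing the scope): 10.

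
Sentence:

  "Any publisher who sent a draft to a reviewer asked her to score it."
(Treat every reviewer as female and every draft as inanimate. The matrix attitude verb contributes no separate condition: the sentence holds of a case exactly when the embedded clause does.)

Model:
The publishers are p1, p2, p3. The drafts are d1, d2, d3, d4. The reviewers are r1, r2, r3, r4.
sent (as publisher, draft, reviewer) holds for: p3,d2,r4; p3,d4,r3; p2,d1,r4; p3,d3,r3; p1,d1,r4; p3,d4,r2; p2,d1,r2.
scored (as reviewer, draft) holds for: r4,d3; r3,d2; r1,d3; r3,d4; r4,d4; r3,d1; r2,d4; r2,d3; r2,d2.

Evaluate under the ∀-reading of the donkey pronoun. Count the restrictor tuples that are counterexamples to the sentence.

5

"her" takes "a reviewer" as antecedent and "it" takes "a draft"; both are donkey pronouns co-varying with the restrictor.
Strong reading: for every (p,d,r) with sent(p,d,r), scored(r,d).
Restrictor triples: (p1,d1,r4)→scored(r4,d1) ✗  (p2,d1,r2)→scored(r2,d1) ✗  (p2,d1,r4)→scored(r4,d1) ✗  (p3,d2,r4)→scored(r4,d2) ✗  (p3,d3,r3)→scored(r3,d3) ✗  (p3,d4,r2)→scored(r2,d4) ✓  (p3,d4,r3)→scored(r3,d4) ✓
Counterexamples (restrictor triples failing the scope): 5.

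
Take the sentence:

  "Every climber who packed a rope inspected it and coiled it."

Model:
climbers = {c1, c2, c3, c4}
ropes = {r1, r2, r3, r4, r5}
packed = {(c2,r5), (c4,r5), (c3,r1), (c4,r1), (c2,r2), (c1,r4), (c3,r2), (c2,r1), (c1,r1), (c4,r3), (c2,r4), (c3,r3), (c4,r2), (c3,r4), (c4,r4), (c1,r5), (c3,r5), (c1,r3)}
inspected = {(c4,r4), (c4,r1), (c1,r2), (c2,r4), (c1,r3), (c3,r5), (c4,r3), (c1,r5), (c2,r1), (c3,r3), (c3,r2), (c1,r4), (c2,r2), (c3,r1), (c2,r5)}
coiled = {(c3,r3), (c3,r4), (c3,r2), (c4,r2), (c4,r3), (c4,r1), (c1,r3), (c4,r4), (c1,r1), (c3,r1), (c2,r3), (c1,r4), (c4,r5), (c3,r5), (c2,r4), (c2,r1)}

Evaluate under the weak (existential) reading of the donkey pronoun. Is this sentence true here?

"it" takes "a rope" as antecedent — a donkey pronoun bound across the clause boundary.
Weak reading: every climber c with some packed-rope has at least one packed-rope r such that inspected(c,r) ∧ coiled(c,r).
Per climber: c1:✓  c2:✓  c3:✓  c4:✓
Every climber in the restrictor has a witness.

True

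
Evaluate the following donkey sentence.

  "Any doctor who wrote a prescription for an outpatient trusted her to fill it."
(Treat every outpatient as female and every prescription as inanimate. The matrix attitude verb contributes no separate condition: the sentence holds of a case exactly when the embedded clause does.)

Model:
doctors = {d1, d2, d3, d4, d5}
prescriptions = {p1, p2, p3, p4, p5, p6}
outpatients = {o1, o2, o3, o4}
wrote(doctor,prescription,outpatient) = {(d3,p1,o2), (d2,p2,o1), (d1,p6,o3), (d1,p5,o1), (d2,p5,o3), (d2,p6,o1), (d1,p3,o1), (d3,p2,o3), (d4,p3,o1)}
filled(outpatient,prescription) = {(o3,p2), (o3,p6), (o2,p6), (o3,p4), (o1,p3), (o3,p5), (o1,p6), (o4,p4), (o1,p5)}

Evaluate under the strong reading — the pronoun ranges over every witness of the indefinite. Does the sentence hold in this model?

False

"her" takes "an outpatient" as antecedent and "it" takes "a prescription"; both are donkey pronouns co-varying with the restrictor.
Strong reading: for every (d,p,o) with wrote(d,p,o), filled(o,p).
Restrictor triples: (d1,p3,o1)→filled(o1,p3) ✓  (d1,p5,o1)→filled(o1,p5) ✓  (d1,p6,o3)→filled(o3,p6) ✓  (d2,p2,o1)→filled(o1,p2) ✗  (d2,p5,o3)→filled(o3,p5) ✓  (d2,p6,o1)→filled(o1,p6) ✓  (d3,p1,o2)→filled(o2,p1) ✗  (d3,p2,o3)→filled(o3,p2) ✓  (d4,p3,o1)→filled(o1,p3) ✓
Counterexample: (d2,p2,o1) — filled(o1,p2) does not hold.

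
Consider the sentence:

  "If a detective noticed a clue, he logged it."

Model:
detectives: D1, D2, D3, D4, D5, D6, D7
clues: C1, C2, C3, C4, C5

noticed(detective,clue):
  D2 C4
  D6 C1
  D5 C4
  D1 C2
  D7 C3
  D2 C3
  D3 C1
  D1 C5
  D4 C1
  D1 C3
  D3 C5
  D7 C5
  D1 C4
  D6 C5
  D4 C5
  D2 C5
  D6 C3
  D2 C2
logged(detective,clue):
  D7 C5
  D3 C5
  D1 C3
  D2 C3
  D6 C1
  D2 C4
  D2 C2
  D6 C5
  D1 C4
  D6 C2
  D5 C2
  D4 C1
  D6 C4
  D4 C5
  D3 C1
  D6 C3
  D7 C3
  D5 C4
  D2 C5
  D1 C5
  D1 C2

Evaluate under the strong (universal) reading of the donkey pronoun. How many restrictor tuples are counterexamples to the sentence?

0

"it" takes "a clue" as antecedent — a donkey pronoun bound across the clause boundary.
Strong reading: for every (d,c) with noticed(d,c), logged(d,c).
Restrictor pairs: (D1,C2) ✓  (D1,C3) ✓  (D1,C4) ✓  (D1,C5) ✓  (D2,C2) ✓  (D2,C3) ✓  (D2,C4) ✓  (D2,C5) ✓  (D3,C1) ✓  (D3,C5) ✓  (D4,C1) ✓  (D4,C5) ✓  (D5,C4) ✓  (D6,C1) ✓  (D6,C3) ✓  (D6,C5) ✓  (D7,C3) ✓  (D7,C5) ✓
Counterexamples (restrictor pairs failing the scope): 0.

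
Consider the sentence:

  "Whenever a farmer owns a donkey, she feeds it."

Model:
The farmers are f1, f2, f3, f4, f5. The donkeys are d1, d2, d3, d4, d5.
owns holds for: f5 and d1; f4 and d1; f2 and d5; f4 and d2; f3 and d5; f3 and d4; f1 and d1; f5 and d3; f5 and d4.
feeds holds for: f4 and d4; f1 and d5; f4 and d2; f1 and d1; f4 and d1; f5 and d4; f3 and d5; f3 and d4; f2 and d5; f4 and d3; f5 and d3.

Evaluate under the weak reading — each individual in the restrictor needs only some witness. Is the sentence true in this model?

"it" takes "a donkey" as antecedent — a donkey pronoun bound across the clause boundary.
Weak reading: every farmer f with some owns-donkey has at least one owns-donkey d such that feeds(f,d).
Per farmer: f1:✓  f2:✓  f3:✓  f4:✓  f5:✓
Every farmer in the restrictor has a witness.

True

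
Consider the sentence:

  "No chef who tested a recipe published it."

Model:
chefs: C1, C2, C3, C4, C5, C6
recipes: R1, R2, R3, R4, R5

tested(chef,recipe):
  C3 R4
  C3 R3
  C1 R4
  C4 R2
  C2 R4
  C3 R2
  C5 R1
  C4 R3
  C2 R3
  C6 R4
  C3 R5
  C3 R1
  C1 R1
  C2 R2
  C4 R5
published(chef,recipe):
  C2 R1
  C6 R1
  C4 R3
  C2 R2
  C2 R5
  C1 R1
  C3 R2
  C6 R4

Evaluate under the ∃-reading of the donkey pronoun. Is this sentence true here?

"it" takes "a recipe" as antecedent — a donkey pronoun bound across the clause boundary.
Truth condition: for no (c,r) with tested(c,r) does published(c,r) hold.
Restrictor pairs — does the scope hold? (C1,R1):holds  (C1,R4):fails  (C2,R2):holds  (C2,R3):fails  (C2,R4):fails  (C3,R1):fails  (C3,R2):holds  (C3,R3):fails  (C3,R4):fails  (C3,R5):fails  (C4,R2):fails  (C4,R3):holds  (C4,R5):fails  (C5,R1):fails  (C6,R4):holds
Scope holds for 5 pair(s), so the sentence is false.

False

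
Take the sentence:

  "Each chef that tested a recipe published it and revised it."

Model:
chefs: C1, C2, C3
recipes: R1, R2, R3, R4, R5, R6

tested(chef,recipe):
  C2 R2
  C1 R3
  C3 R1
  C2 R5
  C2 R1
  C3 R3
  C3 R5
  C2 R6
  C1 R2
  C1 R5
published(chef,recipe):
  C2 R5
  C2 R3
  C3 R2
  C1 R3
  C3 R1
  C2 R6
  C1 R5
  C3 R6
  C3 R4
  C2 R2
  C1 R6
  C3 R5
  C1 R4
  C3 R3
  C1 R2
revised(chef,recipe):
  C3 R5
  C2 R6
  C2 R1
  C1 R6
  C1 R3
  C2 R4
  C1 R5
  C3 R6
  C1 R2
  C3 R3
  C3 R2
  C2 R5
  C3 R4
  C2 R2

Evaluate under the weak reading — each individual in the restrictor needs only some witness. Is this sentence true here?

"it" takes "a recipe" as antecedent — a donkey pronoun bound across the clause boundary.
Weak reading: every chef c with some tested-recipe has at least one tested-recipe r such that published(c,r) ∧ revised(c,r).
Per chef: C1:✓  C2:✓  C3:✓
Every chef in the restrictor has a witness.

True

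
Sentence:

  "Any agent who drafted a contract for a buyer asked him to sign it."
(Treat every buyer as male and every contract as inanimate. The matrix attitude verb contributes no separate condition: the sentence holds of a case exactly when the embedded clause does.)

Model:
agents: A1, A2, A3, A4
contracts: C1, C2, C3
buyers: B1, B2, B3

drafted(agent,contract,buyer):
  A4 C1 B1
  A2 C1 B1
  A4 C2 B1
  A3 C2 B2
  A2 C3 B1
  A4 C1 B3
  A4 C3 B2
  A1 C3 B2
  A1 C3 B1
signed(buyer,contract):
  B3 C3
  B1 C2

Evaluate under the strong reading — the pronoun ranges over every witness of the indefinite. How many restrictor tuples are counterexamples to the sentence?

"him" takes "a buyer" as antecedent and "it" takes "a contract"; both are donkey pronouns co-varying with the restrictor.
Strong reading: for every (a,c,b) with drafted(a,c,b), signed(b,c).
Restrictor triples: (A1,C3,B1)→signed(B1,C3) ✗  (A1,C3,B2)→signed(B2,C3) ✗  (A2,C1,B1)→signed(B1,C1) ✗  (A2,C3,B1)→signed(B1,C3) ✗  (A3,C2,B2)→signed(B2,C2) ✗  (A4,C1,B1)→signed(B1,C1) ✗  (A4,C1,B3)→signed(B3,C1) ✗  (A4,C2,B1)→signed(B1,C2) ✓  (A4,C3,B2)→signed(B2,C3) ✗
Counterexamples (restrictor triples failing the scope): 8.

8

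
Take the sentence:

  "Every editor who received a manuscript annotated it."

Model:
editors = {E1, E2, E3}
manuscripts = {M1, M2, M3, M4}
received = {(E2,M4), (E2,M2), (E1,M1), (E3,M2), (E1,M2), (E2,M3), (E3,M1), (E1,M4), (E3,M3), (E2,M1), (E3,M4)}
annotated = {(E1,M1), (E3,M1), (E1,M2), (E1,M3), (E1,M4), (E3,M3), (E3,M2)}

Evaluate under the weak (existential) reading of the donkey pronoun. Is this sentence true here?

False

"it" takes "a manuscript" as antecedent — a donkey pronoun bound across the clause boundary.
Weak reading: every editor e with some received-manuscript has at least one received-manuscript m such that annotated(e,m).
Per editor: E1:✓  E2:✗  E3:✓
E2 has no witness among its received-manuscripts.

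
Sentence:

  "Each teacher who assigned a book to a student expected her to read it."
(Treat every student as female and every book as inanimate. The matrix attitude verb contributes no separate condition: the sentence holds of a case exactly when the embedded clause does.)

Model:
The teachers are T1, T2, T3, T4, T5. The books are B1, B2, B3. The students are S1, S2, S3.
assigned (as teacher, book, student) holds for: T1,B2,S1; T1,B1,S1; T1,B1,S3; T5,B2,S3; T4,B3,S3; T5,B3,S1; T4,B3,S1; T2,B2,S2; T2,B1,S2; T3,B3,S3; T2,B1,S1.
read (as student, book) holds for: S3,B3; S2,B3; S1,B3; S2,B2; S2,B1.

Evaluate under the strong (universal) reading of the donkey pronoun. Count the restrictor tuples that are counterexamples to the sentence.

"her" takes "a student" as antecedent and "it" takes "a book"; both are donkey pronouns co-varying with the restrictor.
Strong reading: for every (t,b,s) with assigned(t,b,s), read(s,b).
Restrictor triples: (T1,B1,S1)→read(S1,B1) ✗  (T1,B1,S3)→read(S3,B1) ✗  (T1,B2,S1)→read(S1,B2) ✗  (T2,B1,S1)→read(S1,B1) ✗  (T2,B1,S2)→read(S2,B1) ✓  (T2,B2,S2)→read(S2,B2) ✓  (T3,B3,S3)→read(S3,B3) ✓  (T4,B3,S1)→read(S1,B3) ✓  (T4,B3,S3)→read(S3,B3) ✓  (T5,B2,S3)→read(S3,B2) ✗  (T5,B3,S1)→read(S1,B3) ✓
Counterexamples (restrictor triples failing the scope): 5.

5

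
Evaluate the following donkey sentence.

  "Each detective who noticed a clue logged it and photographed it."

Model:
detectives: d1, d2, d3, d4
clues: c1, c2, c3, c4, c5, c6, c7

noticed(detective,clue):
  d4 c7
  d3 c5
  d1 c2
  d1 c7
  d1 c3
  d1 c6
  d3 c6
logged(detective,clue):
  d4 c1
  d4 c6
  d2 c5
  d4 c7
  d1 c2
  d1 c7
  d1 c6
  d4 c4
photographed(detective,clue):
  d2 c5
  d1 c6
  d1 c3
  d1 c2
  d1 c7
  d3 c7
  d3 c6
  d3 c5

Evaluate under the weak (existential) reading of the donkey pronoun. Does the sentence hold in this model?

False

"it" takes "a clue" as antecedent — a donkey pronoun bound across the clause boundary.
Weak reading: every detective d with some noticed-clue has at least one noticed-clue c such that logged(d,c) ∧ photographed(d,c).
Per detective: d1:✓  d3:✗  d4:✗
d3 has no witness among its noticed-clues.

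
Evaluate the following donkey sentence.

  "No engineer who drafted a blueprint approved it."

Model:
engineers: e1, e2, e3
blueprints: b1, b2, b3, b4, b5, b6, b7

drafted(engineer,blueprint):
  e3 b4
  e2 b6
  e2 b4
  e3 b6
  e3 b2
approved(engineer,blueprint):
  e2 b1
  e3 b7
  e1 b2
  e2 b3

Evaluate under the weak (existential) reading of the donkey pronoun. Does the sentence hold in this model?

"it" takes "a blueprint" as antecedent — a donkey pronoun bound across the clause boundary.
Truth condition: for no (e,b) with drafted(e,b) does approved(e,b) hold.
Restrictor pairs — does the scope hold? (e2,b4):fails  (e2,b6):fails  (e3,b2):fails  (e3,b4):fails  (e3,b6):fails
Scope holds for no restrictor pair, so the sentence is true.

True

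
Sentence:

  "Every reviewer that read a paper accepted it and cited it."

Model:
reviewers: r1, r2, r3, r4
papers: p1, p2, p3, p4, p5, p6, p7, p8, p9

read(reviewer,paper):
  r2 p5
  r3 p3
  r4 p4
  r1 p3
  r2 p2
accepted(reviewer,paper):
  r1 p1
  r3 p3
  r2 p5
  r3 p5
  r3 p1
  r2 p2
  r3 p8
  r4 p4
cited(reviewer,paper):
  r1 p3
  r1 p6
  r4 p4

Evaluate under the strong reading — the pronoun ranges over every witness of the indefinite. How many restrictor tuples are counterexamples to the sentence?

"it" takes "a paper" as antecedent — a donkey pronoun bound across the clause boundary.
Strong reading: for every (r,p) with read(r,p), accepted(r,p) ∧ cited(r,p).
Restrictor pairs: (r1,p3) ✗  (r2,p2) ✗  (r2,p5) ✗  (r3,p3) ✗  (r4,p4) ✓
Counterexamples (restrictor pairs failing the scope): 4.

4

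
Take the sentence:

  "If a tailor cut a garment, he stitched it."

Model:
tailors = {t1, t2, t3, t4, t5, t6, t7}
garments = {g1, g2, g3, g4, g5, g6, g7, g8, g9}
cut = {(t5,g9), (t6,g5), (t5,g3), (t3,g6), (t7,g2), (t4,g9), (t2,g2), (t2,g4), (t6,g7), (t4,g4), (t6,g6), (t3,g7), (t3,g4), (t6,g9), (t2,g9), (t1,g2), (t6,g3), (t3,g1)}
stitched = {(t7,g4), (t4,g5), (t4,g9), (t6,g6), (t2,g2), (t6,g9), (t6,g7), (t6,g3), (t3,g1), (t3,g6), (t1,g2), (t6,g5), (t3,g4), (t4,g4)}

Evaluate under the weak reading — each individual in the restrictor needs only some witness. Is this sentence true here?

"it" takes "a garment" as antecedent — a donkey pronoun bound across the clause boundary.
Weak reading: every tailor t with some cut-garment has at least one cut-garment g such that stitched(t,g).
Per tailor: t1:✓  t2:✓  t3:✓  t4:✓  t5:✗  t6:✓  t7:✗
t5 has no witness among its cut-garments.

False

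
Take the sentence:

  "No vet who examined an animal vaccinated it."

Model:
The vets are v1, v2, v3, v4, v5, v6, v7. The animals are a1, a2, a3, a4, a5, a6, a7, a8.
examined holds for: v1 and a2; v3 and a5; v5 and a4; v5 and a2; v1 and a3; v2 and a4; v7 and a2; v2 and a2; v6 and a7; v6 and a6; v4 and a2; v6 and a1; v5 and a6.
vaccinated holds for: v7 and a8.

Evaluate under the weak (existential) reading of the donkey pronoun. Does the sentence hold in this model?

True

"it" takes "an animal" as antecedent — a donkey pronoun bound across the clause boundary.
Truth condition: for no (v,a) with examined(v,a) does vaccinated(v,a) hold.
Restrictor pairs — does the scope hold? (v1,a2):fails  (v1,a3):fails  (v2,a2):fails  (v2,a4):fails  (v3,a5):fails  (v4,a2):fails  (v5,a2):fails  (v5,a4):fails  (v5,a6):fails  (v6,a1):fails  (v6,a6):fails  (v6,a7):fails  (v7,a2):fails
Scope holds for no restrictor pair, so the sentence is true.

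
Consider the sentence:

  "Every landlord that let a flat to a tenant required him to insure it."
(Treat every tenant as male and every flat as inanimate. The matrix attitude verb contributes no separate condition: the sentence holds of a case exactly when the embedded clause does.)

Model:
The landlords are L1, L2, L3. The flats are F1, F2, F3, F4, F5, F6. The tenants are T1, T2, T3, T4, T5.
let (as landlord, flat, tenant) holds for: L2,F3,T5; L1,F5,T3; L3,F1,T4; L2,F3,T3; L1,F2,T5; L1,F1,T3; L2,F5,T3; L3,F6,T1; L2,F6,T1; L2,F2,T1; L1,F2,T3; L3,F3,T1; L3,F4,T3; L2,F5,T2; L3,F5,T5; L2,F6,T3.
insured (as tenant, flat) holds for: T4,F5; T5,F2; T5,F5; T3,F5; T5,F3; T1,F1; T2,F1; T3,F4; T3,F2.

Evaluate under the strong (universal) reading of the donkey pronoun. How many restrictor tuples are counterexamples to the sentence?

"him" takes "a tenant" as antecedent and "it" takes "a flat"; both are donkey pronouns co-varying with the restrictor.
Strong reading: for every (l,f,t) with let(l,f,t), insured(t,f).
Restrictor triples: (L1,F1,T3)→insured(T3,F1) ✗  (L1,F2,T3)→insured(T3,F2) ✓  (L1,F2,T5)→insured(T5,F2) ✓  (L1,F5,T3)→insured(T3,F5) ✓  (L2,F2,T1)→insured(T1,F2) ✗  (L2,F3,T3)→insured(T3,F3) ✗  (L2,F3,T5)→insured(T5,F3) ✓  (L2,F5,T2)→insured(T2,F5) ✗  (L2,F5,T3)→insured(T3,F5) ✓  (L2,F6,T1)→insured(T1,F6) ✗  (L2,F6,T3)→insured(T3,F6) ✗  (L3,F1,T4)→insured(T4,F1) ✗  (L3,F3,T1)→insured(T1,F3) ✗  (L3,F4,T3)→insured(T3,F4) ✓  (L3,F5,T5)→insured(T5,F5) ✓  (L3,F6,T1)→insured(T1,F6) ✗
Counterexamples (restrictor triples failing the scope): 9.

9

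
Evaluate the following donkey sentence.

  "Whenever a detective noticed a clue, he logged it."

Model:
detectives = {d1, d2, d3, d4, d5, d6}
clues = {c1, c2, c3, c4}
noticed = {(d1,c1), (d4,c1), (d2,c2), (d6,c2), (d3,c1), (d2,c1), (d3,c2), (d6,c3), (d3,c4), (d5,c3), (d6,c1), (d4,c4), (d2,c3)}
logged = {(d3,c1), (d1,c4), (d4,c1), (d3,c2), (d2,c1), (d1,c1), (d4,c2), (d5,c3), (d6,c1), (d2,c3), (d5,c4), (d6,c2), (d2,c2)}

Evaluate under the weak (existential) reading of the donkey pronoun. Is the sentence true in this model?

"it" takes "a clue" as antecedent — a donkey pronoun bound across the clause boundary.
Weak reading: every detective d with some noticed-clue has at least one noticed-clue c such that logged(d,c).
Per detective: d1:✓  d2:✓  d3:✓  d4:✓  d5:✓  d6:✓
Every detective in the restrictor has a witness.

True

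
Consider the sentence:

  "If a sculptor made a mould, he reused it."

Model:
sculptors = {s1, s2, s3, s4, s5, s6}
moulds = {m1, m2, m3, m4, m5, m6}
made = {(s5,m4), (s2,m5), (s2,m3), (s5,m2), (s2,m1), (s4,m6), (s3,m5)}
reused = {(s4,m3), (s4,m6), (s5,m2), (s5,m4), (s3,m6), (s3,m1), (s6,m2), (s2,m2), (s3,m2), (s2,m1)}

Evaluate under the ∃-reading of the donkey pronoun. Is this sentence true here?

"it" takes "a mould" as antecedent — a donkey pronoun bound across the clause boundary.
Weak reading: every sculptor s with some made-mould has at least one made-mould m such that reused(s,m).
Per sculptor: s2:✓  s3:✗  s4:✓  s5:✓
s3 has no witness among its made-moulds.

False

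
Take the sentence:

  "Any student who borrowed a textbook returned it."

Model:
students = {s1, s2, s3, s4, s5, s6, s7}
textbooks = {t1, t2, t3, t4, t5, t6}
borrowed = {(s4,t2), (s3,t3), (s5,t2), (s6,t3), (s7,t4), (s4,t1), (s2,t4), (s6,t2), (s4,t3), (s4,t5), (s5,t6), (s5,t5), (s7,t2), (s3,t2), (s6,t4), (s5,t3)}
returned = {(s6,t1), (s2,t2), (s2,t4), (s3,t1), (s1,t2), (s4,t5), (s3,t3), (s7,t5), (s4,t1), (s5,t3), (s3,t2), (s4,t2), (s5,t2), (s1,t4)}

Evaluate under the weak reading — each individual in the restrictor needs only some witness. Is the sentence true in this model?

"it" takes "a textbook" as antecedent — a donkey pronoun bound across the clause boundary.
Weak reading: every student s with some borrowed-textbook has at least one borrowed-textbook t such that returned(s,t).
Per student: s2:✓  s3:✓  s4:✓  s5:✓  s6:✗  s7:✗
s6 has no witness among its borrowed-textbooks.

False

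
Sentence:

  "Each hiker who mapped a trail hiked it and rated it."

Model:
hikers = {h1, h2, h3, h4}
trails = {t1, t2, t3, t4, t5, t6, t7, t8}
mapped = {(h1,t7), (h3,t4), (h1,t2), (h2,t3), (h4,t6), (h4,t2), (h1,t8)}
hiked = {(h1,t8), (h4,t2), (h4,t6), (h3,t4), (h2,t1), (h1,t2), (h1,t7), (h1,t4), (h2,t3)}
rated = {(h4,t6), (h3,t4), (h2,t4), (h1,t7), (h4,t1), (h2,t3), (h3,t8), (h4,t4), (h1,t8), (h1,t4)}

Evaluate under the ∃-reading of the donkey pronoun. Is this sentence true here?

"it" takes "a trail" as antecedent — a donkey pronoun bound across the clause boundary.
Weak reading: every hiker h with some mapped-trail has at least one mapped-trail t such that hiked(h,t) ∧ rated(h,t).
Per hiker: h1:✓  h2:✓  h3:✓  h4:✓
Every hiker in the restrictor has a witness.

True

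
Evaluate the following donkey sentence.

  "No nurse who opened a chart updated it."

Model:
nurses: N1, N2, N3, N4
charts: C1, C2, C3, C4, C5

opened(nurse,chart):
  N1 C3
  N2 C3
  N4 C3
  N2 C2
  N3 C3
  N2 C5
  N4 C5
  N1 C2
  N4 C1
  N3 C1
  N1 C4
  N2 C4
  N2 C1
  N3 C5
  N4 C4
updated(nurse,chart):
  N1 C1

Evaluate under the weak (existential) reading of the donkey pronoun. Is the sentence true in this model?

"it" takes "a chart" as antecedent — a donkey pronoun bound across the clause boundary.
Truth condition: for no (n,c) with opened(n,c) does updated(n,c) hold.
Restrictor pairs — does the scope hold? (N1,C2):fails  (N1,C3):fails  (N1,C4):fails  (N2,C1):fails  (N2,C2):fails  (N2,C3):fails  (N2,C4):fails  (N2,C5):fails  (N3,C1):fails  (N3,C3):fails  (N3,C5):fails  (N4,C1):fails  (N4,C3):fails  (N4,C4):fails  (N4,C5):fails
Scope holds for no restrictor pair, so the sentence is true.

True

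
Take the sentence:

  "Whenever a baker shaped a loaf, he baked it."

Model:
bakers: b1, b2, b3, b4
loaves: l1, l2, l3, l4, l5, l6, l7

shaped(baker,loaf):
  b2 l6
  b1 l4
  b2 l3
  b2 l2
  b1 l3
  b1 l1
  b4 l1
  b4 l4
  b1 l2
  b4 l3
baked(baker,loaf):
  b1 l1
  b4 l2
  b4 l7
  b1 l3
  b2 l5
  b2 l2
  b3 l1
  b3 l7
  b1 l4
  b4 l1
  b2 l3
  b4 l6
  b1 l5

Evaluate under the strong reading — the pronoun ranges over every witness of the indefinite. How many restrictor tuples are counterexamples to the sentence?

4

"it" takes "a loaf" as antecedent — a donkey pronoun bound across the clause boundary.
Strong reading: for every (b,l) with shaped(b,l), baked(b,l).
Restrictor pairs: (b1,l1) ✓  (b1,l2) ✗  (b1,l3) ✓  (b1,l4) ✓  (b2,l2) ✓  (b2,l3) ✓  (b2,l6) ✗  (b4,l1) ✓  (b4,l3) ✗  (b4,l4) ✗
Counterexamples (restrictor pairs failing the scope): 4.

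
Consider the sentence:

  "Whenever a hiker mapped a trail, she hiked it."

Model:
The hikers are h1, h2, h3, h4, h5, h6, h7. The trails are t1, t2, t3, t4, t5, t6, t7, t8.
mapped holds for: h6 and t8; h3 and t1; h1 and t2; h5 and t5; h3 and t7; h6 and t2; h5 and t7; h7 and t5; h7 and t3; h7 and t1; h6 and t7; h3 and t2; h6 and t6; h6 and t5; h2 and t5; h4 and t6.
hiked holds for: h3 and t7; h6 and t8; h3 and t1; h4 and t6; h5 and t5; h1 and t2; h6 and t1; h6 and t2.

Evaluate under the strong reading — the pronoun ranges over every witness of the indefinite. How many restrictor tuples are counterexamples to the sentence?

"it" takes "a trail" as antecedent — a donkey pronoun bound across the clause boundary.
Strong reading: for every (h,t) with mapped(h,t), hiked(h,t).
Restrictor pairs: (h1,t2) ✓  (h2,t5) ✗  (h3,t1) ✓  (h3,t2) ✗  (h3,t7) ✓  (h4,t6) ✓  (h5,t5) ✓  (h5,t7) ✗  (h6,t2) ✓  (h6,t5) ✗  (h6,t6) ✗  (h6,t7) ✗  (h6,t8) ✓  (h7,t1) ✗  (h7,t3) ✗  (h7,t5) ✗
Counterexamples (restrictor pairs failing the scope): 9.

9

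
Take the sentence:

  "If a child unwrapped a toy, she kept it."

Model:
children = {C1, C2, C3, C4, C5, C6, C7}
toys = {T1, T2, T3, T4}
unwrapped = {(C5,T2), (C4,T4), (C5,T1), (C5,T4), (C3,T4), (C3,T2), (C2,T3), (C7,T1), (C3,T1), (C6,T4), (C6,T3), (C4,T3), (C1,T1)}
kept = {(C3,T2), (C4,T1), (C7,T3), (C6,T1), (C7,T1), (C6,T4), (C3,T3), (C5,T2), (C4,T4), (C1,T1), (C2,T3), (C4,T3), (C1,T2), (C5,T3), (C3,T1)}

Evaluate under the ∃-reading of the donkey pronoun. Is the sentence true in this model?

"it" takes "a toy" as antecedent — a donkey pronoun bound across the clause boundary.
Weak reading: every child c with some unwrapped-toy has at least one unwrapped-toy t such that kept(c,t).
Per child: C1:✓  C2:✓  C3:✓  C4:✓  C5:✓  C6:✓  C7:✓
Every child in the restrictor has a witness.

True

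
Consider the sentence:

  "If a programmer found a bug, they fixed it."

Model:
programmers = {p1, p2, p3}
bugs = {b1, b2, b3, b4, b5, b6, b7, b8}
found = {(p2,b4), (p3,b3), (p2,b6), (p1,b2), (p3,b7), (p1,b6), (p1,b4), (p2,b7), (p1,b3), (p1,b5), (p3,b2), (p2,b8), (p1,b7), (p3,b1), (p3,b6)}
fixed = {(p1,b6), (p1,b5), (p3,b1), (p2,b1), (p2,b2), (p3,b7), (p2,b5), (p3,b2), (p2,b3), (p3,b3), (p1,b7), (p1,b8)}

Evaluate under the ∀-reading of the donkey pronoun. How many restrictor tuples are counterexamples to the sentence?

8

"it" takes "a bug" as antecedent — a donkey pronoun bound across the clause boundary.
Strong reading: for every (p,b) with found(p,b), fixed(p,b).
Restrictor pairs: (p1,b2) ✗  (p1,b3) ✗  (p1,b4) ✗  (p1,b5) ✓  (p1,b6) ✓  (p1,b7) ✓  (p2,b4) ✗  (p2,b6) ✗  (p2,b7) ✗  (p2,b8) ✗  (p3,b1) ✓  (p3,b2) ✓  (p3,b3) ✓  (p3,b6) ✗  (p3,b7) ✓
Counterexamples (restrictor pairs failing the scope): 8.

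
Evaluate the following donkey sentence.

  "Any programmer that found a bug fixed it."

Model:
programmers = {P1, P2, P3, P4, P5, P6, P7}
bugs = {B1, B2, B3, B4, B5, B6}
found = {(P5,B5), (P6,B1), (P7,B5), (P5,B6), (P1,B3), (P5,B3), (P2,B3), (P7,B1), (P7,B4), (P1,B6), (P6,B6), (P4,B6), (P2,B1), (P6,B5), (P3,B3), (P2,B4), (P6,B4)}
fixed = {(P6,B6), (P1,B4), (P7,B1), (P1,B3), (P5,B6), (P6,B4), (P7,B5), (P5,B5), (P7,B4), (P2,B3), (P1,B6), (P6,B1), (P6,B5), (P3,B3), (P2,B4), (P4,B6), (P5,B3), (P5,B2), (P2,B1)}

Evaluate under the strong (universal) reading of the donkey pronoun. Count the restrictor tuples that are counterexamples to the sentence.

0

"it" takes "a bug" as antecedent — a donkey pronoun bound across the clause boundary.
Strong reading: for every (p,b) with found(p,b), fixed(p,b).
Restrictor pairs: (P1,B3) ✓  (P1,B6) ✓  (P2,B1) ✓  (P2,B3) ✓  (P2,B4) ✓  (P3,B3) ✓  (P4,B6) ✓  (P5,B3) ✓  (P5,B5) ✓  (P5,B6) ✓  (P6,B1) ✓  (P6,B4) ✓  (P6,B5) ✓  (P6,B6) ✓  (P7,B1) ✓  (P7,B4) ✓  (P7,B5) ✓
Counterexamples (restrictor pairs failing the scope): 0.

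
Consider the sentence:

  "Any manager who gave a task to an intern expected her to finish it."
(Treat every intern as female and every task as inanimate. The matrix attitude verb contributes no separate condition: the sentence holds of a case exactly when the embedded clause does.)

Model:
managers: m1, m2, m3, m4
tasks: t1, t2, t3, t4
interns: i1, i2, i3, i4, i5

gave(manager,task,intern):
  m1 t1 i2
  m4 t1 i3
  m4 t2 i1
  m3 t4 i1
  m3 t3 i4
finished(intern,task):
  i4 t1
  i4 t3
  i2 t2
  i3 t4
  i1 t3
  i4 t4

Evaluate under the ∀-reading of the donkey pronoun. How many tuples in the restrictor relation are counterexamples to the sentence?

4

"her" takes "an intern" as antecedent and "it" takes "a task"; both are donkey pronouns co-varying with the restrictor.
Strong reading: for every (m,t,i) with gave(m,t,i), finished(i,t).
Restrictor triples: (m1,t1,i2)→finished(i2,t1) ✗  (m3,t3,i4)→finished(i4,t3) ✓  (m3,t4,i1)→finished(i1,t4) ✗  (m4,t1,i3)→finished(i3,t1) ✗  (m4,t2,i1)→finished(i1,t2) ✗
Counterexamples (restrictor triples failing the scope): 4.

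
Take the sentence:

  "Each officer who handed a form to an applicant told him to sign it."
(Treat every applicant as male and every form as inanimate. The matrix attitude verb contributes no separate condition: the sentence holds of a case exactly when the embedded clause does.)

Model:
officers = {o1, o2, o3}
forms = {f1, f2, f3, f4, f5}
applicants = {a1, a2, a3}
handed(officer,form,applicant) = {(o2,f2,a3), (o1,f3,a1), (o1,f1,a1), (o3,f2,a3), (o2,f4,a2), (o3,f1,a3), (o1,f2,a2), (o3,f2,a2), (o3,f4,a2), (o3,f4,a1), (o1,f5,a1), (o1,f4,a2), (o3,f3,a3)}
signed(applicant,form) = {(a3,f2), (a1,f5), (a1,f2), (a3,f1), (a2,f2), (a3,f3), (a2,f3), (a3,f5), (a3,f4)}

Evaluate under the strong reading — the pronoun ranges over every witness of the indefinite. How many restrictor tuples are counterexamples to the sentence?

"him" takes "an applicant" as antecedent and "it" takes "a form"; both are donkey pronouns co-varying with the restrictor.
Strong reading: for every (o,f,a) with handed(o,f,a), signed(a,f).
Restrictor triples: (o1,f1,a1)→signed(a1,f1) ✗  (o1,f2,a2)→signed(a2,f2) ✓  (o1,f3,a1)→signed(a1,f3) ✗  (o1,f4,a2)→signed(a2,f4) ✗  (o1,f5,a1)→signed(a1,f5) ✓  (o2,f2,a3)→signed(a3,f2) ✓  (o2,f4,a2)→signed(a2,f4) ✗  (o3,f1,a3)→signed(a3,f1) ✓  (o3,f2,a2)→signed(a2,f2) ✓  (o3,f2,a3)→signed(a3,f2) ✓  (o3,f3,a3)→signed(a3,f3) ✓  (o3,f4,a1)→signed(a1,f4) ✗  (o3,f4,a2)→signed(a2,f4) ✗
Counterexamples (restrictor triples failing the scope): 6.

6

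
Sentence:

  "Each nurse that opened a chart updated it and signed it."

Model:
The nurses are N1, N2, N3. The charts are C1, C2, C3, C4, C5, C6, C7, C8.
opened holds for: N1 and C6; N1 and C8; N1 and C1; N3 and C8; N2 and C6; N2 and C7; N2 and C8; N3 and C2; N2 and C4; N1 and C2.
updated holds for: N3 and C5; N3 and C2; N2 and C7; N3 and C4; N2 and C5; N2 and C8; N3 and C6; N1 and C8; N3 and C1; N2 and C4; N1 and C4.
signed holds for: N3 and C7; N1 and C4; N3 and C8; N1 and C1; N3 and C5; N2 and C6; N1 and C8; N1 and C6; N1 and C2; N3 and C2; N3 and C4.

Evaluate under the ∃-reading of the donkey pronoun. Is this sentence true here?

"it" takes "a chart" as antecedent — a donkey pronoun bound across the clause boundary.
Weak reading: every nurse n with some opened-chart has at least one opened-chart c such that updated(n,c) ∧ signed(n,c).
Per nurse: N1:✓  N2:✗  N3:✓
N2 has no witness among its opened-charts.

False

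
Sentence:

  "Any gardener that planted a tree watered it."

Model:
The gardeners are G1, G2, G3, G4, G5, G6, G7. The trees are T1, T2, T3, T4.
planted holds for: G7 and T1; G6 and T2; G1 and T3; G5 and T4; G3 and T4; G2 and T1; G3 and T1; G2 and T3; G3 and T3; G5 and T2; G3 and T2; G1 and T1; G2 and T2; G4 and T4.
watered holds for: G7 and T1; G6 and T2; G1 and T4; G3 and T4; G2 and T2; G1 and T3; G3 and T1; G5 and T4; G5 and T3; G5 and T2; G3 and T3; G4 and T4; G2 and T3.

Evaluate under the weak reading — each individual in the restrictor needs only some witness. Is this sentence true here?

True

"it" takes "a tree" as antecedent — a donkey pronoun bound across the clause boundary.
Weak reading: every gardener g with some planted-tree has at least one planted-tree t such that watered(g,t).
Per gardener: G1:✓  G2:✓  G3:✓  G4:✓  G5:✓  G6:✓  G7:✓
Every gardener in the restrictor has a witness.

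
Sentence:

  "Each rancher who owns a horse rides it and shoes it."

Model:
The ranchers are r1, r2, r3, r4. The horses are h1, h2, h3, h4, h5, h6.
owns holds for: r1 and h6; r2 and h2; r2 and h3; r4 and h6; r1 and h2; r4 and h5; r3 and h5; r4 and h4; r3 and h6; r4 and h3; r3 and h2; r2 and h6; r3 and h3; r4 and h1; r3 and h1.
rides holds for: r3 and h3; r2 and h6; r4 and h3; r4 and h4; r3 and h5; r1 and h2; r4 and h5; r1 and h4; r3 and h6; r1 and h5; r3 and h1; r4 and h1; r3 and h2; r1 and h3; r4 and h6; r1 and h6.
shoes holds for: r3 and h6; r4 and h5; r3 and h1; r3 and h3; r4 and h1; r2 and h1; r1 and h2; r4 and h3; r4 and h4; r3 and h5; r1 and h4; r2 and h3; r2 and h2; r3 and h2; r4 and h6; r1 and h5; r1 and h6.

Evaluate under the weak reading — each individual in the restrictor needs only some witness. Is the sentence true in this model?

False

"it" takes "a horse" as antecedent — a donkey pronoun bound across the clause boundary.
Weak reading: every rancher r with some owns-horse has at least one owns-horse h such that rides(r,h) ∧ shoes(r,h).
Per rancher: r1:✓  r2:✗  r3:✓  r4:✓
r2 has no witness among its owns-horses.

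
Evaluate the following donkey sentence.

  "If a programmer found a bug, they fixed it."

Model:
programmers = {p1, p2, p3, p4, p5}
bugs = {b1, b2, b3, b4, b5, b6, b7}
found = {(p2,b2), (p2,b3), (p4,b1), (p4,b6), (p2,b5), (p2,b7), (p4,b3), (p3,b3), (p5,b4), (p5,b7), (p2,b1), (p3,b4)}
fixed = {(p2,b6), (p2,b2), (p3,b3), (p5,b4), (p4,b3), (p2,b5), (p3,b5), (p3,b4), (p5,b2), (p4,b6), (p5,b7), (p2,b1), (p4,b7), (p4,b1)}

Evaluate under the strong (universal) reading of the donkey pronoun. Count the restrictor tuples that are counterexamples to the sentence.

"it" takes "a bug" as antecedent — a donkey pronoun bound across the clause boundary.
Strong reading: for every (p,b) with found(p,b), fixed(p,b).
Restrictor pairs: (p2,b1) ✓  (p2,b2) ✓  (p2,b3) ✗  (p2,b5) ✓  (p2,b7) ✗  (p3,b3) ✓  (p3,b4) ✓  (p4,b1) ✓  (p4,b3) ✓  (p4,b6) ✓  (p5,b4) ✓  (p5,b7) ✓
Counterexamples (restrictor pairs failing the scope): 2.

2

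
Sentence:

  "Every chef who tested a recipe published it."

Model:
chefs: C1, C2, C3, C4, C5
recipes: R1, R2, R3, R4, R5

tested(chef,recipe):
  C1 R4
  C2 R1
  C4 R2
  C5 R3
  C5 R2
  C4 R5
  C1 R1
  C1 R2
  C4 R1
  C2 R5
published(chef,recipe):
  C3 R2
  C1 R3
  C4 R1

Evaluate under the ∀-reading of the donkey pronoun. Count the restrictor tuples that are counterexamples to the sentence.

"it" takes "a recipe" as antecedent — a donkey pronoun bound across the clause boundary.
Strong reading: for every (c,r) with tested(c,r), published(c,r).
Restrictor pairs: (C1,R1) ✗  (C1,R2) ✗  (C1,R4) ✗  (C2,R1) ✗  (C2,R5) ✗  (C4,R1) ✓  (C4,R2) ✗  (C4,R5) ✗  (C5,R2) ✗  (C5,R3) ✗
Counterexamples (restrictor pairs failing the scope): 9.

9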